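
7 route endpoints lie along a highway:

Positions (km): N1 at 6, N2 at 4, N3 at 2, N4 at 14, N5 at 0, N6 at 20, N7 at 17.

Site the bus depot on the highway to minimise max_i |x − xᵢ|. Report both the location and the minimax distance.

The 1-center on a line is the midpoint of the two extreme points: leftmost at 0, rightmost at 20.
Optimal location = (0 + 20)/2 = 10; maximum distance = (20 − 0)/2 = 10.

location 10, max distance 10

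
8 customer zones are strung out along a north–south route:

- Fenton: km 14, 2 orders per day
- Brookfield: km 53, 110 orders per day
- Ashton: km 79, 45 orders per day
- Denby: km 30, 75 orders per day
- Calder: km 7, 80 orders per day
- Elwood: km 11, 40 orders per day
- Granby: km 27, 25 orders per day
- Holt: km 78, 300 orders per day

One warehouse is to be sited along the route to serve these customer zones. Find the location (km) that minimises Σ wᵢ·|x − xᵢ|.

For a sum of weighted absolute distances on a line, the optimum is the weighted median (not the mean). Total weight W = 677; half-weight = 338.5.
Sort by position and accumulate weight:
  km 7 (Calder, w=80) → cum 80
  km 11 (Elwood, w=40) → cum 120
  km 14 (Fenton, w=2) → cum 122
  km 27 (Granby, w=25) → cum 147
  km 30 (Denby, w=75) → cum 222
  km 53 (Brookfield, w=110) → cum 332
  km 78 (Holt, w=300) → cum 632  ≥ 338.5 → median here
  km 79 (Ashton, w=45) → cum 677
Optimal location: km 78.

x = 78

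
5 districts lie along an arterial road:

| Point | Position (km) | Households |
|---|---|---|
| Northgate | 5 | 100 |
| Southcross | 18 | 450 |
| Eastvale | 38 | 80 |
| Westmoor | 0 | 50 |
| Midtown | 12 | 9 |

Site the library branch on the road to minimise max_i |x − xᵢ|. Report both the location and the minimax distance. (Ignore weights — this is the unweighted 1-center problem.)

location 19, max distance 19

The 1-center on a line is the midpoint of the two extreme points: leftmost at 0, rightmost at 38.
Optimal location = (0 + 38)/2 = 19; maximum distance = (38 − 0)/2 = 19.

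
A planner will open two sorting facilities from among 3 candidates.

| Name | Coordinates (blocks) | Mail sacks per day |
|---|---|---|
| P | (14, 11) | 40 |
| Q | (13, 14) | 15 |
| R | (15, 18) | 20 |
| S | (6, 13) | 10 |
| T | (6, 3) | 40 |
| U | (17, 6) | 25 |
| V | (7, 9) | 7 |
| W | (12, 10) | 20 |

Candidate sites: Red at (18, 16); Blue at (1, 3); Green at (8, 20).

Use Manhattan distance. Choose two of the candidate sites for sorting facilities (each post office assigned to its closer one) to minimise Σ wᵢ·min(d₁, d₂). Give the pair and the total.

{Red, Blue}, total 1514

Evaluate every pair (each demand assigned to the nearer of the two):
  {Red, Blue}: total = 1514
  {Red, Green}: total = 2014
  {Blue, Green}: total = 2074
Best pair: {Red, Blue} with total 1514.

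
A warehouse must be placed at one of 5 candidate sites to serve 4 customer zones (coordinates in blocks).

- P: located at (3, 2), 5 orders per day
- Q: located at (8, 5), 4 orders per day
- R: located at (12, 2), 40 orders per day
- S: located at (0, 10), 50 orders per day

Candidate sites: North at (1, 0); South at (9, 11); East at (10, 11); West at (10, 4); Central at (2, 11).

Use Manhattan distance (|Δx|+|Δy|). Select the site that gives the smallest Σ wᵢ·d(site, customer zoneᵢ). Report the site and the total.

Central, total 1008 blocks

Total weighted distance at each candidate:
  North (1, 0): total = 1138
  South (9, 11): total = 1083
  East (10, 11): total = 1102
  West (10, 4): total = 1017
  Central (2, 11): total = 1008
Minimum is at Central with total 1008 blocks.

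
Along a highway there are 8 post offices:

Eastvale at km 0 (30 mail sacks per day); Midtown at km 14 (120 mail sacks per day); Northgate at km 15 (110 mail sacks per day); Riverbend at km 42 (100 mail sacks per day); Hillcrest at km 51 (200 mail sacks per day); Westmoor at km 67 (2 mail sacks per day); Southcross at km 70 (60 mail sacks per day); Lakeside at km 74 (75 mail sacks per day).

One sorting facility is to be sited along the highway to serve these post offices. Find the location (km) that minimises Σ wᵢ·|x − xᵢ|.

For a sum of weighted absolute distances on a line, the optimum is the weighted median (not the mean). Total weight W = 697; half-weight = 348.5.
Sort by position and accumulate weight:
  km 0 (Eastvale, w=30) → cum 30
  km 14 (Midtown, w=120) → cum 150
  km 15 (Northgate, w=110) → cum 260
  km 42 (Riverbend, w=100) → cum 360  ≥ 348.5 → median here
  km 51 (Hillcrest, w=200) → cum 560
  km 67 (Westmoor, w=2) → cum 562
  km 70 (Southcross, w=60) → cum 622
  km 74 (Lakeside, w=75) → cum 697
Optimal location: km 42.

x = 42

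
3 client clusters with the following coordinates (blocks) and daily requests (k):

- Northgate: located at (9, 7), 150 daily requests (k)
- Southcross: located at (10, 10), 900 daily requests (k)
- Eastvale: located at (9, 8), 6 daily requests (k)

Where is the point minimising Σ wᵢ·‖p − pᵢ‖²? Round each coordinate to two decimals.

The minimiser of Σwᵢ‖p−pᵢ‖² is the weighted centroid p* = (Σwᵢpᵢ)/(Σwᵢ).
Σwᵢ = 1056.
Σwᵢxᵢ = 150·9 + 900·10 + 6·9 = 10404.
Σwᵢyᵢ = 150·7 + 900·10 + 6·8 = 10098.
x* = 10404/1056 = 9.85, y* = 10098/1056 = 9.56.

(9.85, 9.56)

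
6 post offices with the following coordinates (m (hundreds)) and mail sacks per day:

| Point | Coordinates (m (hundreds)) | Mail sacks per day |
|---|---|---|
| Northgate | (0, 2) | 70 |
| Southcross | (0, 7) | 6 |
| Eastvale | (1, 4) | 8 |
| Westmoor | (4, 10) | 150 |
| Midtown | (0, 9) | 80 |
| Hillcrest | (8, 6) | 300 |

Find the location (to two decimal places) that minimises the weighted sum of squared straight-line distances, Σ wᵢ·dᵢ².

The minimiser of Σwᵢ‖p−pᵢ‖² is the weighted centroid p* = (Σwᵢpᵢ)/(Σwᵢ).
Σwᵢ = 614.
Σwᵢxᵢ = 70·0 + 6·0 + 8·1 + 150·4 + 80·0 + 300·8 = 3008.
Σwᵢyᵢ = 70·2 + 6·7 + 8·4 + 150·10 + 80·9 + 300·6 = 4234.
x* = 3008/614 = 4.90, y* = 4234/614 = 6.90.

(4.90, 6.90)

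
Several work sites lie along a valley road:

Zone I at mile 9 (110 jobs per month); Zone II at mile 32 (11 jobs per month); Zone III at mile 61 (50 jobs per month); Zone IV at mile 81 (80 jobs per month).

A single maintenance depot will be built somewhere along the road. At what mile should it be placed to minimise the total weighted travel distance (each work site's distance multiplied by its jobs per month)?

For a sum of weighted absolute distances on a line, the optimum is the weighted median (not the mean). Total weight W = 251; half-weight = 125.5.
Sort by position and accumulate weight:
  mile 9 (Zone I, w=110) → cum 110
  mile 32 (Zone II, w=11) → cum 121
  mile 61 (Zone III, w=50) → cum 171  ≥ 125.5 → median here
  mile 81 (Zone IV, w=80) → cum 251
Optimal location: mile 61.

x = 61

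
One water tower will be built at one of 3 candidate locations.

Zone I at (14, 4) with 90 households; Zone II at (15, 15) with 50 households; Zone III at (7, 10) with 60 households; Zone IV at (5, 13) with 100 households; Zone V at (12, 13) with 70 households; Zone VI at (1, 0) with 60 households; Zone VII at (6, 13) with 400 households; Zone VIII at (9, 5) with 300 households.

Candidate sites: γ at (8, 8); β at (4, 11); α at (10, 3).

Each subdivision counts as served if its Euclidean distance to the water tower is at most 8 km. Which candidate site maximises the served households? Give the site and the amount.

Coverage radius r = 8 km; a point is covered iff (Δx)²+(Δy)² ≤ 8² = 64.
  γ (8, 8): covers {Zone I, Zone III, Zone IV, Zone V, Zone VII, Zone VIII} → 1020
  β (4, 11): covers {Zone III, Zone IV, Zone VII, Zone VIII} → 860
  α (10, 3): covers {Zone I, Zone III, Zone VIII} → 450
Maximum coverage at γ: 1020 households.

γ, covering 1020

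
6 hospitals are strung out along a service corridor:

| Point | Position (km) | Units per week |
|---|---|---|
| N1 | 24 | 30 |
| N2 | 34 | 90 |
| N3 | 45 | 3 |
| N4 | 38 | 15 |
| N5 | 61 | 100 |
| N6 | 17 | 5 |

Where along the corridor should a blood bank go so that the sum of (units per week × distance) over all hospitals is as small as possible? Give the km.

For a sum of weighted absolute distances on a line, the optimum is the weighted median (not the mean). Total weight W = 243; half-weight = 121.5.
Sort by position and accumulate weight:
  km 17 (N6, w=5) → cum 5
  km 24 (N1, w=30) → cum 35
  km 34 (N2, w=90) → cum 125  ≥ 121.5 → median here
  km 38 (N4, w=15) → cum 140
  km 45 (N3, w=3) → cum 143
  km 61 (N5, w=100) → cum 243
Optimal location: km 34.

x = 34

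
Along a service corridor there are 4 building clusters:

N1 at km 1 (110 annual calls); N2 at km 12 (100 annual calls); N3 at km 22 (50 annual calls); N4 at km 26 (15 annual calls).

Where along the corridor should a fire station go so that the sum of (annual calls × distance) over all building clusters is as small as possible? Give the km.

For a sum of weighted absolute distances on a line, the optimum is the weighted median (not the mean). Total weight W = 275; half-weight = 137.5.
Sort by position and accumulate weight:
  km 1 (N1, w=110) → cum 110
  km 12 (N2, w=100) → cum 210  ≥ 137.5 → median here
  km 22 (N3, w=50) → cum 260
  km 26 (N4, w=15) → cum 275
Optimal location: km 12.

x = 12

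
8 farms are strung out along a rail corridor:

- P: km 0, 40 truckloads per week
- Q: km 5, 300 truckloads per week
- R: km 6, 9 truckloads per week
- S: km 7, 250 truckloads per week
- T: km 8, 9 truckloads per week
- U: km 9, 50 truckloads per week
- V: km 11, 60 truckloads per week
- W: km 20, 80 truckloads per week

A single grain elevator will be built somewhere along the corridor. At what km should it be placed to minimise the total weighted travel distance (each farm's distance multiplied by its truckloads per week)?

x = 7

For a sum of weighted absolute distances on a line, the optimum is the weighted median (not the mean). Total weight W = 798; half-weight = 399.
Sort by position and accumulate weight:
  km 0 (P, w=40) → cum 40
  km 5 (Q, w=300) → cum 340
  km 6 (R, w=9) → cum 349
  km 7 (S, w=250) → cum 599  ≥ 399 → median here
  km 8 (T, w=9) → cum 608
  km 9 (U, w=50) → cum 658
  km 11 (V, w=60) → cum 718
  km 20 (W, w=80) → cum 798
Optimal location: km 7.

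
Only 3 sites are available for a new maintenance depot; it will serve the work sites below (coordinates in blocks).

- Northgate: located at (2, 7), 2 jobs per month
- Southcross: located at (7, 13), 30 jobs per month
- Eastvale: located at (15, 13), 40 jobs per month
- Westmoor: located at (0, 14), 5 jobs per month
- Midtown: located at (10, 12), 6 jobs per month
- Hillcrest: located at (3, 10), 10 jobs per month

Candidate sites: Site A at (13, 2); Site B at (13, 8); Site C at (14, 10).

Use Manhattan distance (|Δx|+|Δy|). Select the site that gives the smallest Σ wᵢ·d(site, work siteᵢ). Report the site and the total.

Total weighted distance at each candidate:
  Site A (13, 2): total = 1445
  Site B (13, 8): total = 891
  Site C (14, 10): total = 726
Minimum is at Site C with total 726 blocks.

Site C, total 726 blocks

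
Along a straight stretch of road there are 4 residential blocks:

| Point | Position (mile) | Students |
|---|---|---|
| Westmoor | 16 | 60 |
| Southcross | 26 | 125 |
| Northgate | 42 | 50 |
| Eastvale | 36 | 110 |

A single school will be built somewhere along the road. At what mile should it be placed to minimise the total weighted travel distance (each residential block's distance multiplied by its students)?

For a sum of weighted absolute distances on a line, the optimum is the weighted median (not the mean). Total weight W = 345; half-weight = 172.5.
Sort by position and accumulate weight:
  mile 16 (Westmoor, w=60) → cum 60
  mile 26 (Southcross, w=125) → cum 185  ≥ 172.5 → median here
  mile 36 (Eastvale, w=110) → cum 295
  mile 42 (Northgate, w=50) → cum 345
Optimal location: mile 26.

x = 26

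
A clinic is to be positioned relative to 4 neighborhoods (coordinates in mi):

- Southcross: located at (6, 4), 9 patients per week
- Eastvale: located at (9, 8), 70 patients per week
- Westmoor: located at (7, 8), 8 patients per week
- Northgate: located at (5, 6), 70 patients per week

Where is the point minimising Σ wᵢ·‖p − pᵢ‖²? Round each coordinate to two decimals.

The minimiser of Σwᵢ‖p−pᵢ‖² is the weighted centroid p* = (Σwᵢpᵢ)/(Σwᵢ).
Σwᵢ = 157.
Σwᵢxᵢ = 9·6 + 70·9 + 8·7 + 70·5 = 1090.
Σwᵢyᵢ = 9·4 + 70·8 + 8·8 + 70·6 = 1080.
x* = 1090/157 = 6.94, y* = 1080/157 = 6.88.

(6.94, 6.88)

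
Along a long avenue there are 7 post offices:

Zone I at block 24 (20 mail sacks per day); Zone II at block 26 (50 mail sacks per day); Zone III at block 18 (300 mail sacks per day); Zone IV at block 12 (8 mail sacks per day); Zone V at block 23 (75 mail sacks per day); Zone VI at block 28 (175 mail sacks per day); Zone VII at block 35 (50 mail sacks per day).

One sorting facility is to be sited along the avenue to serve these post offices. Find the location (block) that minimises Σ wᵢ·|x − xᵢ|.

x = 23

For a sum of weighted absolute distances on a line, the optimum is the weighted median (not the mean). Total weight W = 678; half-weight = 339.
Sort by position and accumulate weight:
  block 12 (Zone IV, w=8) → cum 8
  block 18 (Zone III, w=300) → cum 308
  block 23 (Zone V, w=75) → cum 383  ≥ 339 → median here
  block 24 (Zone I, w=20) → cum 403
  block 26 (Zone II, w=50) → cum 453
  block 28 (Zone VI, w=175) → cum 628
  block 35 (Zone VII, w=50) → cum 678
Optimal location: block 23.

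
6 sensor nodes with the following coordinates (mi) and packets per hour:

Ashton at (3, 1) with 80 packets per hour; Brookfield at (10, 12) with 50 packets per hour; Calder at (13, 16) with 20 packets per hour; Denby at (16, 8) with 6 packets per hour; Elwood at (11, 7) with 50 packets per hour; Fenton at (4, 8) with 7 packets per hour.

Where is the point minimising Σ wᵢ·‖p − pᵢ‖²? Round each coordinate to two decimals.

(7.86, 6.83)

The minimiser of Σwᵢ‖p−pᵢ‖² is the weighted centroid p* = (Σwᵢpᵢ)/(Σwᵢ).
Σwᵢ = 213.
Σwᵢxᵢ = 80·3 + 50·10 + 20·13 + 6·16 + 50·11 + 7·4 = 1674.
Σwᵢyᵢ = 80·1 + 50·12 + 20·16 + 6·8 + 50·7 + 7·8 = 1454.
x* = 1674/213 = 7.86, y* = 1454/213 = 6.83.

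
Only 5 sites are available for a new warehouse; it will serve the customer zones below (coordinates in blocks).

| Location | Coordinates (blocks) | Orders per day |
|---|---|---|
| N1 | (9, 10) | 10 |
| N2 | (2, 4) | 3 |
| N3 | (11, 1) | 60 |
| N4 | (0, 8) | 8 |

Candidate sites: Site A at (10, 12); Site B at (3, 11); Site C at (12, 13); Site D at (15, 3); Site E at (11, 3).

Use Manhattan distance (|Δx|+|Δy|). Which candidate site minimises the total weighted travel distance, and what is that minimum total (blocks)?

Total weighted distance at each candidate:
  Site A (10, 12): total = 910
  Site B (3, 11): total = 1222
  Site C (12, 13): total = 1033
  Site D (15, 3): total = 692
  Site E (11, 3): total = 368
Minimum is at Site E with total 368 blocks.

Site E, total 368 blocks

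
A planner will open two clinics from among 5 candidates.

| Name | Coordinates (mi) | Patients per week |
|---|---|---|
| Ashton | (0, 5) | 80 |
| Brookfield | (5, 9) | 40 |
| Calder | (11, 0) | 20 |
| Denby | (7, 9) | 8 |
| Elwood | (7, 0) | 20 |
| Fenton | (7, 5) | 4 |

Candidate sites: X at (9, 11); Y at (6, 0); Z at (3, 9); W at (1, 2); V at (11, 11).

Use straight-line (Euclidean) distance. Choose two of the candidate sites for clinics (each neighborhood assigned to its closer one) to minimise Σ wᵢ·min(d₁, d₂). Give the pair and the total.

Evaluate every pair (each demand assigned to the nearer of the two):
  {Y, Z}: total = 652.4
  {Z, W}: total = 718.1
  {Y, W}: total = 788.3
  {X, W}: total = 810.2
  {W, V}: total = 899.0
  {X, Z}: total = 945.8
  {Z, V}: total = 951.6
  {X, Y}: total = 966.7
  {Y, V}: total = 1054.0
  {X, V}: total = 1535.8
Best pair: {Y, Z} with total 652.4.

{Y, Z}, total 652.4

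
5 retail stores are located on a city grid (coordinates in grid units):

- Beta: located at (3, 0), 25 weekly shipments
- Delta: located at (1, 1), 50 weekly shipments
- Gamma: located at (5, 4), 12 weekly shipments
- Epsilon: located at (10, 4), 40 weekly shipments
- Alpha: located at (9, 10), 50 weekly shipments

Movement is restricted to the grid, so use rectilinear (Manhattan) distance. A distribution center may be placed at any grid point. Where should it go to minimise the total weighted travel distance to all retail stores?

Manhattan distance separates: Σwᵢ(|x−xᵢ|+|y−yᵢ|) = Σwᵢ|x−xᵢ| + Σwᵢ|y−yᵢ|, so x and y are optimised independently as 1-D weighted medians.
Total weight W = 177; half = 88.5.
x-coordinate, sorted with cumulative weight:
  x=1 (Delta, w=50) cum 50
  x=3 (Beta, w=25) cum 75
  x=5 (Gamma, w=12) cum 87
  x=9 (Alpha, w=50) cum 137  ← median
  x=10 (Epsilon, w=40) cum 177
⇒ x* = 9
y-coordinate, sorted with cumulative weight:
  y=0 (Beta, w=25) cum 25
  y=1 (Delta, w=50) cum 75
  y=4 (Gamma, w=12) cum 87
  y=4 (Epsilon, w=40) cum 127  ← median
  y=10 (Alpha, w=50) cum 177
⇒ y* = 4

(9, 4)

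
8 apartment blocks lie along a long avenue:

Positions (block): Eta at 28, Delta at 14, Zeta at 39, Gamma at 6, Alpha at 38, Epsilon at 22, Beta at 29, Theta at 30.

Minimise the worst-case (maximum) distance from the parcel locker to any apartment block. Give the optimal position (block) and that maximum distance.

The 1-center on a line is the midpoint of the two extreme points: leftmost at 6, rightmost at 39.
Optimal location = (6 + 39)/2 = 22.5; maximum distance = (39 − 6)/2 = 16.5.

location 22.5, max distance 16.5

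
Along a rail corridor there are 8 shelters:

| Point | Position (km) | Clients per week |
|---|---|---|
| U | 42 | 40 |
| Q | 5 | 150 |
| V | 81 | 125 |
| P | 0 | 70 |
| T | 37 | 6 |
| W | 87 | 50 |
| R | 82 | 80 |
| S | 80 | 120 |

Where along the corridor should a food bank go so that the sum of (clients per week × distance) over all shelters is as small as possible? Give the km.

x = 80

For a sum of weighted absolute distances on a line, the optimum is the weighted median (not the mean). Total weight W = 641; half-weight = 320.5.
Sort by position and accumulate weight:
  km 0 (P, w=70) → cum 70
  km 5 (Q, w=150) → cum 220
  km 37 (T, w=6) → cum 226
  km 42 (U, w=40) → cum 266
  km 80 (S, w=120) → cum 386  ≥ 320.5 → median here
  km 81 (V, w=125) → cum 511
  km 82 (R, w=80) → cum 591
  km 87 (W, w=50) → cum 641
Optimal location: km 80.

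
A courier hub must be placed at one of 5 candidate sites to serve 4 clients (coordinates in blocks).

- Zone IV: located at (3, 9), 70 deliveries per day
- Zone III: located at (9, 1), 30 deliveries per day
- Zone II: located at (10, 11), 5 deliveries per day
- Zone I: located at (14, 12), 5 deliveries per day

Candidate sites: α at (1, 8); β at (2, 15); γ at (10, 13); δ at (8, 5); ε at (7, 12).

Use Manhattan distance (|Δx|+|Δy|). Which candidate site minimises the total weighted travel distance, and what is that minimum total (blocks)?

α, total 805 blocks

Total weighted distance at each candidate:
  α (1, 8): total = 805
  β (2, 15): total = 1255
  γ (10, 13): total = 1195
  δ (8, 5): total = 885
  ε (7, 12): total = 935
Minimum is at α with total 805 blocks.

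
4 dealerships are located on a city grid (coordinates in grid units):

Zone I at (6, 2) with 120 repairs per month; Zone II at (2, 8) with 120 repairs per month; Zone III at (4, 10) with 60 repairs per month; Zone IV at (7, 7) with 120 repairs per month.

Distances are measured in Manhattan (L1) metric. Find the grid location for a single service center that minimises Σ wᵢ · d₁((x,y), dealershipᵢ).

(6, 7)

Manhattan distance separates: Σwᵢ(|x−xᵢ|+|y−yᵢ|) = Σwᵢ|x−xᵢ| + Σwᵢ|y−yᵢ|, so x and y are optimised independently as 1-D weighted medians.
Total weight W = 420; half = 210.
x-coordinate, sorted with cumulative weight:
  x=2 (Zone II, w=120) cum 120
  x=4 (Zone III, w=60) cum 180
  x=6 (Zone I, w=120) cum 300  ← median
  x=7 (Zone IV, w=120) cum 420
⇒ x* = 6
y-coordinate, sorted with cumulative weight:
  y=2 (Zone I, w=120) cum 120
  y=7 (Zone IV, w=120) cum 240  ← median
  y=8 (Zone II, w=120) cum 360
  y=10 (Zone III, w=60) cum 420
⇒ y* = 7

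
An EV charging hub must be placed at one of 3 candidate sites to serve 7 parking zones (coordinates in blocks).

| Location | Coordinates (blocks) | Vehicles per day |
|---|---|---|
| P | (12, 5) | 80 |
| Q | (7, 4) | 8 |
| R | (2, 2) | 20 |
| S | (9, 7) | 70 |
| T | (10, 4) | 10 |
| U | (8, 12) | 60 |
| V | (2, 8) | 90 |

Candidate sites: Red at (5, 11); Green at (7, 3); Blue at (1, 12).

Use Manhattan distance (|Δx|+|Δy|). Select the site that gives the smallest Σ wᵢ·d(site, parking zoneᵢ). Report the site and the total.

Total weighted distance at each candidate:
  Red (5, 11): total = 2812
  Green (7, 3): total = 2648
  Blue (1, 12): total = 3722
Minimum is at Green with total 2648 blocks.

Green, total 2648 blocks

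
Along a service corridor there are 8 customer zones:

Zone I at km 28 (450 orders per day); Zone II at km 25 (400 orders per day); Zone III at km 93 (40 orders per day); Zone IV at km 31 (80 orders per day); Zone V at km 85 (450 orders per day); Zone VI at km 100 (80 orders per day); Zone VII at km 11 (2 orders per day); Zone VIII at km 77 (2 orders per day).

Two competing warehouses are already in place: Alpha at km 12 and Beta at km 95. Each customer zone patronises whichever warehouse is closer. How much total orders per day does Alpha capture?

The indifferent point is the midpoint (12+95)/2 = 53.5; customer zones left of it (closer to Alpha at 12) go to Alpha, those right go to Beta.
  Zone VII at 11 (w=2) → Alpha
  Zone II at 25 (w=400) → Alpha
  Zone I at 28 (w=450) → Alpha
  Zone IV at 31 (w=80) → Alpha
  Zone VIII at 77 (w=2) → Beta
  Zone V at 85 (w=450) → Beta
  Zone III at 93 (w=40) → Beta
  Zone VI at 100 (w=80) → Beta
Alpha captures 932; Beta captures 572.

932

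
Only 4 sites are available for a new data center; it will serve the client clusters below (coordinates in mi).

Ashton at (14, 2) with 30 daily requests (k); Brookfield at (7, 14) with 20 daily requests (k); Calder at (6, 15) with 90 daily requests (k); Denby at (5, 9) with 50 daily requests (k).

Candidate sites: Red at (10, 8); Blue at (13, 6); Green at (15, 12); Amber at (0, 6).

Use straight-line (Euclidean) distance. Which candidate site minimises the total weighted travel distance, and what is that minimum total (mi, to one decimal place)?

Total weighted distance at each candidate:
  Red (10, 8): total = 1331.1
  Blue (13, 6): total = 1777.1
  Green (15, 12): total = 1842.3
  Amber (0, 6): total = 1914.5
Minimum is at Red with total 1331.1 mi.

Red, total 1331.1 mi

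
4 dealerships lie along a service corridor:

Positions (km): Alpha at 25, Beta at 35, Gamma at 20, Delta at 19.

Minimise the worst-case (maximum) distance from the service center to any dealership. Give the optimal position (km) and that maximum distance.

location 27, max distance 8

The 1-center on a line is the midpoint of the two extreme points: leftmost at 19, rightmost at 35.
Optimal location = (19 + 35)/2 = 27; maximum distance = (35 − 19)/2 = 8.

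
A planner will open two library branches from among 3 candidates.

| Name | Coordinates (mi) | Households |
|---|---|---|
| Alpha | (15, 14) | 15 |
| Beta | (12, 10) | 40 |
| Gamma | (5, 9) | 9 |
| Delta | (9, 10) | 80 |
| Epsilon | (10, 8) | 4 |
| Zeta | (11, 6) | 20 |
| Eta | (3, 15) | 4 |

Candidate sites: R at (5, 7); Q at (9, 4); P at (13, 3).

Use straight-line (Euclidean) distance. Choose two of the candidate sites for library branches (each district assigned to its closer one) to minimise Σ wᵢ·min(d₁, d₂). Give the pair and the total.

Evaluate every pair (each demand assigned to the nearer of the two):
  {R, Q}: total = 967.3
  {R, P}: total = 994.0
  {Q, P}: total = 1096.8
Best pair: {R, Q} with total 967.3.

{R, Q}, total 967.3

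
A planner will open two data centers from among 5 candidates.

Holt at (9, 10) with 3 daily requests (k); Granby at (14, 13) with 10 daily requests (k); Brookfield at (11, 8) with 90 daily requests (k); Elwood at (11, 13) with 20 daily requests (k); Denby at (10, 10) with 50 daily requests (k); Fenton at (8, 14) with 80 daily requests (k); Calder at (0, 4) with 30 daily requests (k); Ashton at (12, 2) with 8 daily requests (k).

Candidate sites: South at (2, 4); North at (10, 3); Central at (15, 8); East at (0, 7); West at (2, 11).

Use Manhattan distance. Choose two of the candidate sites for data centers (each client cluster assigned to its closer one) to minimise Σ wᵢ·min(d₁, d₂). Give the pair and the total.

Evaluate every pair (each demand assigned to the nearer of the two):
  {Central, West}: total = 2036
  {South, Central}: total = 2146
  {Central, East}: total = 2176
  {North, West}: total = 2288
  {North, Central}: total = 2368
  {South, North}: total = 2398
  {North, East}: total = 2428
  {South, West}: total = 2790
  {East, West}: total = 2860
  {South, East}: total = 3662
Best pair: {Central, West} with total 2036.

{Central, West}, total 2036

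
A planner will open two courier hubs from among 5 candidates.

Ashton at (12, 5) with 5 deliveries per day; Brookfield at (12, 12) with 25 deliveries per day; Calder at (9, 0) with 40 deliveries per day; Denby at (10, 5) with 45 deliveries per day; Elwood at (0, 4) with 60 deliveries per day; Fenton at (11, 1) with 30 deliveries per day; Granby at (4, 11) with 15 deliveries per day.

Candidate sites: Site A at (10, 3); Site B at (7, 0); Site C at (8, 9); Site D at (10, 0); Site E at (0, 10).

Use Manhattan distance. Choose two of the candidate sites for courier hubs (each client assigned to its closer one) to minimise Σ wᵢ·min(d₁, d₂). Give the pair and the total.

{Site A, Site E}, total 1070

Evaluate every pair (each demand assigned to the nearer of the two):
  {Site A, Site E}: total = 1070
  {Site D, Site E}: total = 1145
  {Site A, Site C}: total = 1285
  {Site A, Site D}: total = 1355
  {Site C, Site D}: total = 1405
  {Site A, Site B}: total = 1425
  {Site B, Site E}: total = 1425
  {Site B, Site C}: total = 1465
  {Site B, Site D}: total = 1580
  {Site C, Site E}: total = 1650
Best pair: {Site A, Site E} with total 1070.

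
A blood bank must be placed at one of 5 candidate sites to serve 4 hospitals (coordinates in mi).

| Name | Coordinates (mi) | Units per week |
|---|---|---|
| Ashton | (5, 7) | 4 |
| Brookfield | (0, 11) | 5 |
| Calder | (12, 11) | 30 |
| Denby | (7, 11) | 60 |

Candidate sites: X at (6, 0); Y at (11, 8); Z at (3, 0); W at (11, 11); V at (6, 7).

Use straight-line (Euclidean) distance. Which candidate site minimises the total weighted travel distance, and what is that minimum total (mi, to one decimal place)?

Total weighted distance at each candidate:
  X (6, 0): total = 1129.6
  Y (11, 8): total = 476.2
  Z (3, 0): total = 1214.8
  W (11, 11): total = 353.8
  V (6, 7): total = 503.8
Minimum is at W with total 353.8 mi.

W, total 353.8 mi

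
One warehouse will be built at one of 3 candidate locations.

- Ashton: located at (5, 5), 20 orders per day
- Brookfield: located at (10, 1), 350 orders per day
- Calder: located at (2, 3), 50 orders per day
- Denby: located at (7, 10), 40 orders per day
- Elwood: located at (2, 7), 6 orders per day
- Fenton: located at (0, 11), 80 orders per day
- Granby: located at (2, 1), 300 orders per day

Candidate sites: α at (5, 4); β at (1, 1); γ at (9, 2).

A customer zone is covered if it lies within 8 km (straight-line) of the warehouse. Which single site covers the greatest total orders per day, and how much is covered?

Coverage radius r = 8 km; a point is covered iff (Δx)²+(Δy)² ≤ 8² = 64.
  α (5, 4): covers {Ashton, Brookfield, Calder, Denby, Elwood, Granby} → 766
  β (1, 1): covers {Ashton, Calder, Elwood, Granby} → 376
  γ (9, 2): covers {Ashton, Brookfield, Calder, Granby} → 720
Maximum coverage at α: 766 orders per day.

α, covering 766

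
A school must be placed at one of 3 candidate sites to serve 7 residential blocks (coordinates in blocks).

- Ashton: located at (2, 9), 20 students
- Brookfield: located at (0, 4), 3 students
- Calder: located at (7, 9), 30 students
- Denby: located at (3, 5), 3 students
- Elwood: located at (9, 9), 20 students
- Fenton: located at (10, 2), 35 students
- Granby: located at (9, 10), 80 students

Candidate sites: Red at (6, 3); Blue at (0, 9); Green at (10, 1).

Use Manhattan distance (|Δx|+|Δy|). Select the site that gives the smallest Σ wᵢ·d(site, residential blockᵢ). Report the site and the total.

Red, total 1601 blocks

Total weighted distance at each candidate:
  Red (6, 3): total = 1601
  Blue (0, 9): total = 1861
  Green (10, 1): total = 1737
Minimum is at Red with total 1601 blocks.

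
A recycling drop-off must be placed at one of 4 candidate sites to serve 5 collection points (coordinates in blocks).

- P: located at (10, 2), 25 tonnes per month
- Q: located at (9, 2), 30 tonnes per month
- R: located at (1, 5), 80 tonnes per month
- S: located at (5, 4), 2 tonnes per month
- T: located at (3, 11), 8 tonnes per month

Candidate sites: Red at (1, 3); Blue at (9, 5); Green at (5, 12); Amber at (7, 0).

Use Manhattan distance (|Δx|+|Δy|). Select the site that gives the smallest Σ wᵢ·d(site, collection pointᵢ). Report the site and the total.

Total weighted distance at each candidate:
  Red (1, 3): total = 770
  Blue (9, 5): total = 936
  Green (5, 12): total = 1715
  Amber (7, 0): total = 1257
Minimum is at Red with total 770 blocks.

Red, total 770 blocks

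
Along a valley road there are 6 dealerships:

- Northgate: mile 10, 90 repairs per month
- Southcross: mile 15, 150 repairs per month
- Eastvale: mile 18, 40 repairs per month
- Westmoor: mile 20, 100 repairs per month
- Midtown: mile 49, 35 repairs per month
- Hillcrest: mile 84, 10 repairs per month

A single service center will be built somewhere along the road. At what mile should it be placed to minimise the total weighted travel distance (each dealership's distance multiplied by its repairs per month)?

For a sum of weighted absolute distances on a line, the optimum is the weighted median (not the mean). Total weight W = 425; half-weight = 212.5.
Sort by position and accumulate weight:
  mile 10 (Northgate, w=90) → cum 90
  mile 15 (Southcross, w=150) → cum 240  ≥ 212.5 → median here
  mile 18 (Eastvale, w=40) → cum 280
  mile 20 (Westmoor, w=100) → cum 380
  mile 49 (Midtown, w=35) → cum 415
  mile 84 (Hillcrest, w=10) → cum 425
Optimal location: mile 15.

x = 15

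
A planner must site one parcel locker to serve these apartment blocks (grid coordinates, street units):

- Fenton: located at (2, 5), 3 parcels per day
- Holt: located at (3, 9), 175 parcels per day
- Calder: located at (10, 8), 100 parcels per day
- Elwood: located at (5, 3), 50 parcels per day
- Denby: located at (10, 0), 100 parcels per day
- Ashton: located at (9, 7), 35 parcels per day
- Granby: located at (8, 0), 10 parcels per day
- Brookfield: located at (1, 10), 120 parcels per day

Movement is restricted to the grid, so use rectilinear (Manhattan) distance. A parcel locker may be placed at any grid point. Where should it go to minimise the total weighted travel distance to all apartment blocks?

Manhattan distance separates: Σwᵢ(|x−xᵢ|+|y−yᵢ|) = Σwᵢ|x−xᵢ| + Σwᵢ|y−yᵢ|, so x and y are optimised independently as 1-D weighted medians.
Total weight W = 593; half = 296.5.
x-coordinate, sorted with cumulative weight:
  x=1 (Brookfield, w=120) cum 120
  x=2 (Fenton, w=3) cum 123
  x=3 (Holt, w=175) cum 298  ← median
  x=5 (Elwood, w=50) cum 348
  x=8 (Granby, w=10) cum 358
  x=9 (Ashton, w=35) cum 393
  x=10 (Calder, w=100) cum 493
  x=10 (Denby, w=100) cum 593
⇒ x* = 3
y-coordinate, sorted with cumulative weight:
  y=0 (Denby, w=100) cum 100
  y=0 (Granby, w=10) cum 110
  y=3 (Elwood, w=50) cum 160
  y=5 (Fenton, w=3) cum 163
  y=7 (Ashton, w=35) cum 198
  y=8 (Calder, w=100) cum 298  ← median
  y=9 (Holt, w=175) cum 473
  y=10 (Brookfield, w=120) cum 593
⇒ y* = 8

(3, 8)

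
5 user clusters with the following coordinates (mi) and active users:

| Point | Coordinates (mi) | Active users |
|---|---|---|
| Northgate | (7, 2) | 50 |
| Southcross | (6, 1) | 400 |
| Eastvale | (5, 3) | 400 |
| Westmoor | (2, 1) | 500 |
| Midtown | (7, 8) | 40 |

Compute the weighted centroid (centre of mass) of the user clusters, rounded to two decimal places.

The minimiser of Σwᵢ‖p−pᵢ‖² is the weighted centroid p* = (Σwᵢpᵢ)/(Σwᵢ).
Σwᵢ = 1390.
Σwᵢxᵢ = 50·7 + 400·6 + 400·5 + 500·2 + 40·7 = 6030.
Σwᵢyᵢ = 50·2 + 400·1 + 400·3 + 500·1 + 40·8 = 2520.
x* = 6030/1390 = 4.34, y* = 2520/1390 = 1.81.

(4.34, 1.81)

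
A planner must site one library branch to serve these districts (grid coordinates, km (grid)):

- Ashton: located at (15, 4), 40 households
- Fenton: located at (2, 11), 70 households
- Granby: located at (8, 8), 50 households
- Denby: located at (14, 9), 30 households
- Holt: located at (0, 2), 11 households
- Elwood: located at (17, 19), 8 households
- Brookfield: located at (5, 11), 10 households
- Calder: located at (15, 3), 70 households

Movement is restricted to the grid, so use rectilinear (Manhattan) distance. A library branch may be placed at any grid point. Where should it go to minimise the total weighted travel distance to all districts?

(14, 8)

Manhattan distance separates: Σwᵢ(|x−xᵢ|+|y−yᵢ|) = Σwᵢ|x−xᵢ| + Σwᵢ|y−yᵢ|, so x and y are optimised independently as 1-D weighted medians.
Total weight W = 289; half = 144.5.
x-coordinate, sorted with cumulative weight:
  x=0 (Holt, w=11) cum 11
  x=2 (Fenton, w=70) cum 81
  x=5 (Brookfield, w=10) cum 91
  x=8 (Granby, w=50) cum 141
  x=14 (Denby, w=30) cum 171  ← median
  x=15 (Ashton, w=40) cum 211
  x=15 (Calder, w=70) cum 281
  x=17 (Elwood, w=8) cum 289
⇒ x* = 14
y-coordinate, sorted with cumulative weight:
  y=2 (Holt, w=11) cum 11
  y=3 (Calder, w=70) cum 81
  y=4 (Ashton, w=40) cum 121
  y=8 (Granby, w=50) cum 171  ← median
  y=9 (Denby, w=30) cum 201
  y=11 (Fenton, w=70) cum 271
  y=11 (Brookfield, w=10) cum 281
  y=19 (Elwood, w=8) cum 289
⇒ y* = 8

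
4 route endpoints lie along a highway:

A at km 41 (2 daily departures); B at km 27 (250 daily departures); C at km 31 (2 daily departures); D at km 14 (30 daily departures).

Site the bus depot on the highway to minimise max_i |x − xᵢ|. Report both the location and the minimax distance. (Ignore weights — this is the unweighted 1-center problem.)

The 1-center on a line is the midpoint of the two extreme points: leftmost at 14, rightmost at 41.
Optimal location = (14 + 41)/2 = 27.5; maximum distance = (41 − 14)/2 = 13.5.

location 27.5, max distance 13.5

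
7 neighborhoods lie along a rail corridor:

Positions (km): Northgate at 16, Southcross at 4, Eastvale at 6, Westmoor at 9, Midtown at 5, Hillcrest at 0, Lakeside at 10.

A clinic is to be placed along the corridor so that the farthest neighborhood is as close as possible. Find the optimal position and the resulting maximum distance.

location 8, max distance 8

The 1-center on a line is the midpoint of the two extreme points: leftmost at 0, rightmost at 16.
Optimal location = (0 + 16)/2 = 8; maximum distance = (16 − 0)/2 = 8.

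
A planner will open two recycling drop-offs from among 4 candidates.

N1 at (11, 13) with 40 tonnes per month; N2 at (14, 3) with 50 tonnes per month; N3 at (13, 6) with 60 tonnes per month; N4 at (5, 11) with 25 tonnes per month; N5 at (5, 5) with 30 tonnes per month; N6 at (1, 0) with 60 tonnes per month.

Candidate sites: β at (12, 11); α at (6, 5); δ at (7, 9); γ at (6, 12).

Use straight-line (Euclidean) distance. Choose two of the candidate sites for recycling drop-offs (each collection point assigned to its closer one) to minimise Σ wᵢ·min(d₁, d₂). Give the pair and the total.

Evaluate every pair (each demand assigned to the nearer of the two):
  {β, α}: total = 1414.0
  {α, γ}: total = 1530.2
  {α, δ}: total = 1566.1
  {β, δ}: total = 1661.6
  {β, γ}: total = 1835.2
  {δ, γ}: total = 1885.9
Best pair: {β, α} with total 1414.0.

{β, α}, total 1414.0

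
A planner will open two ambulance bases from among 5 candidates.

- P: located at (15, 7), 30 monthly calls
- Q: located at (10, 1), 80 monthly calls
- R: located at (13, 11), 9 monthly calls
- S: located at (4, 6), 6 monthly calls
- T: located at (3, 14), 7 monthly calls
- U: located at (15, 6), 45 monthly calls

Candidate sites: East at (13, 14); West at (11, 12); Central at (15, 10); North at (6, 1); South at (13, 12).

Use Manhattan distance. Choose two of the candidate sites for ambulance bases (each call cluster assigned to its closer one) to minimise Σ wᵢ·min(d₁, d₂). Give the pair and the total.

Evaluate every pair (each demand assigned to the nearer of the two):
  {Central, North}: total = 771
  {North, South}: total = 1025
  {East, North}: total = 1179
  {West, North}: total = 1179
  {West, Central}: total = 1405
  {Central, South}: total = 1573
  {East, Central}: total = 1577
  {West, South}: total = 1687
  {East, West}: total = 1855
  {East, South}: total = 1859
Best pair: {Central, North} with total 771.

{Central, North}, total 771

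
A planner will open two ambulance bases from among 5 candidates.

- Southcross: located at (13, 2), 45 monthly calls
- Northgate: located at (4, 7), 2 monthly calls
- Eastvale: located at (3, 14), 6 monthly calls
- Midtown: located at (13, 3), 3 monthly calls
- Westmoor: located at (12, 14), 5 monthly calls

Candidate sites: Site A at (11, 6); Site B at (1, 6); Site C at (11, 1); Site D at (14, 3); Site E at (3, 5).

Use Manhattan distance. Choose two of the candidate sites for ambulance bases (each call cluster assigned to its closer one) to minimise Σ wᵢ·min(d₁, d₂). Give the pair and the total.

{Site D, Site E}, total 218

Evaluate every pair (each demand assigned to the nearer of the two):
  {Site D, Site E}: total = 218
  {Site B, Site D}: total = 226
  {Site A, Site D}: total = 250
  {Site C, Site E}: total = 277
  {Site B, Site C}: total = 285
  {Site A, Site C}: total = 304
  {Site C, Site D}: total = 310
  {Site A, Site E}: total = 390
  {Site A, Site B}: total = 398
  {Site B, Site E}: total = 771
Best pair: {Site D, Site E} with total 218.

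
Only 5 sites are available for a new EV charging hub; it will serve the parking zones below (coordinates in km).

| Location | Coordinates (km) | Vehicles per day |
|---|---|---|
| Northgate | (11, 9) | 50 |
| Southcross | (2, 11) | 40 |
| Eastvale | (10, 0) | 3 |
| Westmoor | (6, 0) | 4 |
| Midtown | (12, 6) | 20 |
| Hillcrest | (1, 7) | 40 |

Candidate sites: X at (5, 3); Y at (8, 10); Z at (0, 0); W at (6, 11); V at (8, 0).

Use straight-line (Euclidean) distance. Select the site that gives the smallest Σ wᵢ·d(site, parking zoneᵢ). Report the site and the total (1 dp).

Total weighted distance at each candidate:
  X (5, 3): total = 1174.8
  Y (8, 10): total = 890.6
  Z (0, 0): total = 1763.0
  W (6, 11): total = 920.7
  V (8, 0): total = 1529.7
Minimum is at Y with total 890.6 km.

Y, total 890.6 km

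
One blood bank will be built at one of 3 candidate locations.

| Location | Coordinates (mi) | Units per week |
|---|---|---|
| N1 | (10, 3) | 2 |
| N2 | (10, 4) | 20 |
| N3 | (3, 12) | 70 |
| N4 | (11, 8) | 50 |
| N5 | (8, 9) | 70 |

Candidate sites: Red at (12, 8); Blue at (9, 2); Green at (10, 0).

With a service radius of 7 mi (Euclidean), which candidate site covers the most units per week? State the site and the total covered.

Red, covering 142

Coverage radius r = 7 mi; a point is covered iff (Δx)²+(Δy)² ≤ 7² = 49.
  Red (12, 8): covers {N1, N2, N4, N5} → 142
  Blue (9, 2): covers {N1, N2, N4} → 72
  Green (10, 0): covers {N1, N2} → 22
Maximum coverage at Red: 142 units per week.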